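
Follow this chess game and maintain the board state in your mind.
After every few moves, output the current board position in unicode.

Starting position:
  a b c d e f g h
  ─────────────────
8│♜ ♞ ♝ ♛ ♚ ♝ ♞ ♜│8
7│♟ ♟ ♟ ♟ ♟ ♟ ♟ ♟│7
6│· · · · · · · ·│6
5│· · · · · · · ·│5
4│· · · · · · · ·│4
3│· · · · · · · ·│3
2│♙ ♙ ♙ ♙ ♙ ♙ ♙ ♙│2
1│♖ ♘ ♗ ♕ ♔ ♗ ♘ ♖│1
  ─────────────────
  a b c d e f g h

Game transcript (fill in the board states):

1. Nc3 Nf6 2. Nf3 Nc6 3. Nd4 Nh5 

  a b c d e f g h
  ─────────────────
8│♜ · ♝ ♛ ♚ ♝ · ♜│8
7│♟ ♟ ♟ ♟ ♟ ♟ ♟ ♟│7
6│· · ♞ · · · · ·│6
5│· · · · · · · ♞│5
4│· · · ♘ · · · ·│4
3│· · ♘ · · · · ·│3
2│♙ ♙ ♙ ♙ ♙ ♙ ♙ ♙│2
1│♖ · ♗ ♕ ♔ ♗ · ♖│1
  ─────────────────
  a b c d e f g h

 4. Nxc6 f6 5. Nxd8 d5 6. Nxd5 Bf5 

  a b c d e f g h
  ─────────────────
8│♜ · · ♘ ♚ ♝ · ♜│8
7│♟ ♟ ♟ · ♟ · ♟ ♟│7
6│· · · · · ♟ · ·│6
5│· · · ♘ · ♝ · ♞│5
4│· · · · · · · ·│4
3│· · · · · · · ·│3
2│♙ ♙ ♙ ♙ ♙ ♙ ♙ ♙│2
1│♖ · ♗ ♕ ♔ ♗ · ♖│1
  ─────────────────
  a b c d e f g h

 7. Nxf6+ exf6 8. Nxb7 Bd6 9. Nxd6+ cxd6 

  a b c d e f g h
  ─────────────────
8│♜ · · · ♚ · · ♜│8
7│♟ · · · · · ♟ ♟│7
6│· · · ♟ · ♟ · ·│6
5│· · · · · ♝ · ♞│5
4│· · · · · · · ·│4
3│· · · · · · · ·│3
2│♙ ♙ ♙ ♙ ♙ ♙ ♙ ♙│2
1│♖ · ♗ ♕ ♔ ♗ · ♖│1
  ─────────────────
  a b c d e f g h

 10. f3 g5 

  a b c d e f g h
  ─────────────────
8│♜ · · · ♚ · · ♜│8
7│♟ · · · · · · ♟│7
6│· · · ♟ · ♟ · ·│6
5│· · · · · ♝ ♟ ♞│5
4│· · · · · · · ·│4
3│· · · · · ♙ · ·│3
2│♙ ♙ ♙ ♙ ♙ · ♙ ♙│2
1│♖ · ♗ ♕ ♔ ♗ · ♖│1
  ─────────────────
  a b c d e f g h


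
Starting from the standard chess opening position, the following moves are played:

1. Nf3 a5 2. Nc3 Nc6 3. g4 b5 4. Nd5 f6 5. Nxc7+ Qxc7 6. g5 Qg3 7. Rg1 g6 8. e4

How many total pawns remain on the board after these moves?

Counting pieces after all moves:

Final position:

  a b c d e f g h
  ─────────────────
8│♜ · ♝ · ♚ ♝ ♞ ♜│8
7│· · · ♟ ♟ · · ♟│7
6│· · ♞ · · ♟ ♟ ·│6
5│♟ ♟ · · · · ♙ ·│5
4│· · · · ♙ · · ·│4
3│· · · · · ♘ ♛ ·│3
2│♙ ♙ ♙ ♙ · ♙ · ♙│2
1│♖ · ♗ ♕ ♔ ♗ ♖ ·│1
  ─────────────────
  a b c d e f g h


15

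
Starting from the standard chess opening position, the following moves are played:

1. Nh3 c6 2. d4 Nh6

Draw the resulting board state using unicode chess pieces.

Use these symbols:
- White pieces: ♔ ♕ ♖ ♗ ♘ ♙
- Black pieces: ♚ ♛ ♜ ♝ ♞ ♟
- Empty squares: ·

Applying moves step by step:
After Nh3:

♜ ♞ ♝ ♛ ♚ ♝ ♞ ♜
♟ ♟ ♟ ♟ ♟ ♟ ♟ ♟
· · · · · · · ·
· · · · · · · ·
· · · · · · · ·
· · · · · · · ♘
♙ ♙ ♙ ♙ ♙ ♙ ♙ ♙
♖ ♘ ♗ ♕ ♔ ♗ · ♖


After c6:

♜ ♞ ♝ ♛ ♚ ♝ ♞ ♜
♟ ♟ · ♟ ♟ ♟ ♟ ♟
· · ♟ · · · · ·
· · · · · · · ·
· · · · · · · ·
· · · · · · · ♘
♙ ♙ ♙ ♙ ♙ ♙ ♙ ♙
♖ ♘ ♗ ♕ ♔ ♗ · ♖


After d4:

♜ ♞ ♝ ♛ ♚ ♝ ♞ ♜
♟ ♟ · ♟ ♟ ♟ ♟ ♟
· · ♟ · · · · ·
· · · · · · · ·
· · · ♙ · · · ·
· · · · · · · ♘
♙ ♙ ♙ · ♙ ♙ ♙ ♙
♖ ♘ ♗ ♕ ♔ ♗ · ♖


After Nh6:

♜ ♞ ♝ ♛ ♚ ♝ · ♜
♟ ♟ · ♟ ♟ ♟ ♟ ♟
· · ♟ · · · · ♞
· · · · · · · ·
· · · ♙ · · · ·
· · · · · · · ♘
♙ ♙ ♙ · ♙ ♙ ♙ ♙
♖ ♘ ♗ ♕ ♔ ♗ · ♖



  a b c d e f g h
  ─────────────────
8│♜ ♞ ♝ ♛ ♚ ♝ · ♜│8
7│♟ ♟ · ♟ ♟ ♟ ♟ ♟│7
6│· · ♟ · · · · ♞│6
5│· · · · · · · ·│5
4│· · · ♙ · · · ·│4
3│· · · · · · · ♘│3
2│♙ ♙ ♙ · ♙ ♙ ♙ ♙│2
1│♖ ♘ ♗ ♕ ♔ ♗ · ♖│1
  ─────────────────
  a b c d e f g h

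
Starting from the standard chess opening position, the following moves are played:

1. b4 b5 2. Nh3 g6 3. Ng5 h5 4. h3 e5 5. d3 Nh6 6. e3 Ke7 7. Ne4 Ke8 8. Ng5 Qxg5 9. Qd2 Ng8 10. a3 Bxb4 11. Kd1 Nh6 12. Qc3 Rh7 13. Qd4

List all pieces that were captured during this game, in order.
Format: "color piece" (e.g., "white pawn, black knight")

Tracking captures:
  Qxg5: captured white knight
  Bxb4: captured white pawn

white knight, white pawn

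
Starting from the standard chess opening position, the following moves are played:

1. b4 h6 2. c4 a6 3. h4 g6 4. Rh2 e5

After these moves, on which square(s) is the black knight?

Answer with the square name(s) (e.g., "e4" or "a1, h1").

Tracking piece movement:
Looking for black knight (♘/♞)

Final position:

  a b c d e f g h
  ─────────────────
8│♜ ♞ ♝ ♛ ♚ ♝ ♞ ♜│8
7│· ♟ ♟ ♟ · ♟ · ·│7
6│♟ · · · · · ♟ ♟│6
5│· · · · ♟ · · ·│5
4│· ♙ ♙ · · · · ♙│4
3│· · · · · · · ·│3
2│♙ · · ♙ ♙ ♙ ♙ ♖│2
1│♖ ♘ ♗ ♕ ♔ ♗ ♘ ·│1
  ─────────────────
  a b c d e f g h


b8, g8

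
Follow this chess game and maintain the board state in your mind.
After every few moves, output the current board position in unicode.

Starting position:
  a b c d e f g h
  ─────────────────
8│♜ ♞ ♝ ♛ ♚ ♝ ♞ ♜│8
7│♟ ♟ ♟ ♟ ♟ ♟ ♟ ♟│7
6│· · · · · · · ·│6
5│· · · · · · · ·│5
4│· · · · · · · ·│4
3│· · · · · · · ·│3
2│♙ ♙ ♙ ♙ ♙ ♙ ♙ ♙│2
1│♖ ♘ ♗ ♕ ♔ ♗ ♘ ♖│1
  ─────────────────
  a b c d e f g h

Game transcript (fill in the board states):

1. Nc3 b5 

  a b c d e f g h
  ─────────────────
8│♜ ♞ ♝ ♛ ♚ ♝ ♞ ♜│8
7│♟ · ♟ ♟ ♟ ♟ ♟ ♟│7
6│· · · · · · · ·│6
5│· ♟ · · · · · ·│5
4│· · · · · · · ·│4
3│· · ♘ · · · · ·│3
2│♙ ♙ ♙ ♙ ♙ ♙ ♙ ♙│2
1│♖ · ♗ ♕ ♔ ♗ ♘ ♖│1
  ─────────────────
  a b c d e f g h

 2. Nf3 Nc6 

  a b c d e f g h
  ─────────────────
8│♜ · ♝ ♛ ♚ ♝ ♞ ♜│8
7│♟ · ♟ ♟ ♟ ♟ ♟ ♟│7
6│· · ♞ · · · · ·│6
5│· ♟ · · · · · ·│5
4│· · · · · · · ·│4
3│· · ♘ · · ♘ · ·│3
2│♙ ♙ ♙ ♙ ♙ ♙ ♙ ♙│2
1│♖ · ♗ ♕ ♔ ♗ · ♖│1
  ─────────────────
  a b c d e f g h

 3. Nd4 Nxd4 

  a b c d e f g h
  ─────────────────
8│♜ · ♝ ♛ ♚ ♝ ♞ ♜│8
7│♟ · ♟ ♟ ♟ ♟ ♟ ♟│7
6│· · · · · · · ·│6
5│· ♟ · · · · · ·│5
4│· · · ♞ · · · ·│4
3│· · ♘ · · · · ·│3
2│♙ ♙ ♙ ♙ ♙ ♙ ♙ ♙│2
1│♖ · ♗ ♕ ♔ ♗ · ♖│1
  ─────────────────
  a b c d e f g h

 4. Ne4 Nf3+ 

  a b c d e f g h
  ─────────────────
8│♜ · ♝ ♛ ♚ ♝ ♞ ♜│8
7│♟ · ♟ ♟ ♟ ♟ ♟ ♟│7
6│· · · · · · · ·│6
5│· ♟ · · · · · ·│5
4│· · · · ♘ · · ·│4
3│· · · · · ♞ · ·│3
2│♙ ♙ ♙ ♙ ♙ ♙ ♙ ♙│2
1│♖ · ♗ ♕ ♔ ♗ · ♖│1
  ─────────────────
  a b c d e f g h

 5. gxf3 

  a b c d e f g h
  ─────────────────
8│♜ · ♝ ♛ ♚ ♝ ♞ ♜│8
7│♟ · ♟ ♟ ♟ ♟ ♟ ♟│7
6│· · · · · · · ·│6
5│· ♟ · · · · · ·│5
4│· · · · ♘ · · ·│4
3│· · · · · ♙ · ·│3
2│♙ ♙ ♙ ♙ ♙ ♙ · ♙│2
1│♖ · ♗ ♕ ♔ ♗ · ♖│1
  ─────────────────
  a b c d e f g h


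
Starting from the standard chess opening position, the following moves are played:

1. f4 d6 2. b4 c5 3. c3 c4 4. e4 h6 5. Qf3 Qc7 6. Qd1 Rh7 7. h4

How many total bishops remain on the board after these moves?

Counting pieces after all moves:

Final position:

  a b c d e f g h
  ─────────────────
8│♜ ♞ ♝ · ♚ ♝ ♞ ·│8
7│♟ ♟ ♛ · ♟ ♟ ♟ ♜│7
6│· · · ♟ · · · ♟│6
5│· · · · · · · ·│5
4│· ♙ ♟ · ♙ ♙ · ♙│4
3│· · ♙ · · · · ·│3
2│♙ · · ♙ · · ♙ ·│2
1│♖ ♘ ♗ ♕ ♔ ♗ ♘ ♖│1
  ─────────────────
  a b c d e f g h


4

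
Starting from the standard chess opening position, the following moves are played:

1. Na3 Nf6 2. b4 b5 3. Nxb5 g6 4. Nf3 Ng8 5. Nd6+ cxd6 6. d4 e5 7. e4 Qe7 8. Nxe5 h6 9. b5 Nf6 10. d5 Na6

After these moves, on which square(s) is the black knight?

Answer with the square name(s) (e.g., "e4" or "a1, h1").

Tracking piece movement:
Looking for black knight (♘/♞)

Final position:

  a b c d e f g h
  ─────────────────
8│♜ · ♝ · ♚ ♝ · ♜│8
7│♟ · · ♟ ♛ ♟ · ·│7
6│♞ · · ♟ · ♞ ♟ ♟│6
5│· ♙ · ♙ ♘ · · ·│5
4│· · · · ♙ · · ·│4
3│· · · · · · · ·│3
2│♙ · ♙ · · ♙ ♙ ♙│2
1│♖ · ♗ ♕ ♔ ♗ · ♖│1
  ─────────────────
  a b c d e f g h


a6, f6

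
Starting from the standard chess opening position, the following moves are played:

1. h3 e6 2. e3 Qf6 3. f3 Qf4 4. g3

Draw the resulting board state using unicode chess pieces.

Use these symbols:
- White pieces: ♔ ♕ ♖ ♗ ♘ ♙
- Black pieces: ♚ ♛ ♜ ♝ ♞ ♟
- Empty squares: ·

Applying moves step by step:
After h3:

♜ ♞ ♝ ♛ ♚ ♝ ♞ ♜
♟ ♟ ♟ ♟ ♟ ♟ ♟ ♟
· · · · · · · ·
· · · · · · · ·
· · · · · · · ·
· · · · · · · ♙
♙ ♙ ♙ ♙ ♙ ♙ ♙ ·
♖ ♘ ♗ ♕ ♔ ♗ ♘ ♖


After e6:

♜ ♞ ♝ ♛ ♚ ♝ ♞ ♜
♟ ♟ ♟ ♟ · ♟ ♟ ♟
· · · · ♟ · · ·
· · · · · · · ·
· · · · · · · ·
· · · · · · · ♙
♙ ♙ ♙ ♙ ♙ ♙ ♙ ·
♖ ♘ ♗ ♕ ♔ ♗ ♘ ♖


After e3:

♜ ♞ ♝ ♛ ♚ ♝ ♞ ♜
♟ ♟ ♟ ♟ · ♟ ♟ ♟
· · · · ♟ · · ·
· · · · · · · ·
· · · · · · · ·
· · · · ♙ · · ♙
♙ ♙ ♙ ♙ · ♙ ♙ ·
♖ ♘ ♗ ♕ ♔ ♗ ♘ ♖


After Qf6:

♜ ♞ ♝ · ♚ ♝ ♞ ♜
♟ ♟ ♟ ♟ · ♟ ♟ ♟
· · · · ♟ ♛ · ·
· · · · · · · ·
· · · · · · · ·
· · · · ♙ · · ♙
♙ ♙ ♙ ♙ · ♙ ♙ ·
♖ ♘ ♗ ♕ ♔ ♗ ♘ ♖


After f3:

♜ ♞ ♝ · ♚ ♝ ♞ ♜
♟ ♟ ♟ ♟ · ♟ ♟ ♟
· · · · ♟ ♛ · ·
· · · · · · · ·
· · · · · · · ·
· · · · ♙ ♙ · ♙
♙ ♙ ♙ ♙ · · ♙ ·
♖ ♘ ♗ ♕ ♔ ♗ ♘ ♖


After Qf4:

♜ ♞ ♝ · ♚ ♝ ♞ ♜
♟ ♟ ♟ ♟ · ♟ ♟ ♟
· · · · ♟ · · ·
· · · · · · · ·
· · · · · ♛ · ·
· · · · ♙ ♙ · ♙
♙ ♙ ♙ ♙ · · ♙ ·
♖ ♘ ♗ ♕ ♔ ♗ ♘ ♖


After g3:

♜ ♞ ♝ · ♚ ♝ ♞ ♜
♟ ♟ ♟ ♟ · ♟ ♟ ♟
· · · · ♟ · · ·
· · · · · · · ·
· · · · · ♛ · ·
· · · · ♙ ♙ ♙ ♙
♙ ♙ ♙ ♙ · · · ·
♖ ♘ ♗ ♕ ♔ ♗ ♘ ♖



  a b c d e f g h
  ─────────────────
8│♜ ♞ ♝ · ♚ ♝ ♞ ♜│8
7│♟ ♟ ♟ ♟ · ♟ ♟ ♟│7
6│· · · · ♟ · · ·│6
5│· · · · · · · ·│5
4│· · · · · ♛ · ·│4
3│· · · · ♙ ♙ ♙ ♙│3
2│♙ ♙ ♙ ♙ · · · ·│2
1│♖ ♘ ♗ ♕ ♔ ♗ ♘ ♖│1
  ─────────────────
  a b c d e f g h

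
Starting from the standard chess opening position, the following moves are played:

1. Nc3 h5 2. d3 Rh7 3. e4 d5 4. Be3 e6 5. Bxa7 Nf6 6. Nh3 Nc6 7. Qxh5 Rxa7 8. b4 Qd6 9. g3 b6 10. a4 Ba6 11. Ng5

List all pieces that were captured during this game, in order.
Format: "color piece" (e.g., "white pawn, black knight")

Tracking captures:
  Bxa7: captured black pawn
  Qxh5: captured black pawn
  Rxa7: captured white bishop

black pawn, black pawn, white bishop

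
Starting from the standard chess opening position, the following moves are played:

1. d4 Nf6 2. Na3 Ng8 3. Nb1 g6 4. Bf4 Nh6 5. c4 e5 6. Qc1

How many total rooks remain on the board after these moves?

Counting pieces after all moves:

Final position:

  a b c d e f g h
  ─────────────────
8│♜ ♞ ♝ ♛ ♚ ♝ · ♜│8
7│♟ ♟ ♟ ♟ · ♟ · ♟│7
6│· · · · · · ♟ ♞│6
5│· · · · ♟ · · ·│5
4│· · ♙ ♙ · ♗ · ·│4
3│· · · · · · · ·│3
2│♙ ♙ · · ♙ ♙ ♙ ♙│2
1│♖ ♘ ♕ · ♔ ♗ ♘ ♖│1
  ─────────────────
  a b c d e f g h


4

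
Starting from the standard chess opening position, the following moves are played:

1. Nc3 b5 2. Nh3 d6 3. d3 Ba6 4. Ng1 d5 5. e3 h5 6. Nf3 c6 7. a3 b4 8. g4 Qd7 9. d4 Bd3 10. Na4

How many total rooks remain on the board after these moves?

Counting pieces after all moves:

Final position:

  a b c d e f g h
  ─────────────────
8│♜ ♞ · · ♚ ♝ ♞ ♜│8
7│♟ · · ♛ ♟ ♟ ♟ ·│7
6│· · ♟ · · · · ·│6
5│· · · ♟ · · · ♟│5
4│♘ ♟ · ♙ · · ♙ ·│4
3│♙ · · ♝ ♙ ♘ · ·│3
2│· ♙ ♙ · · ♙ · ♙│2
1│♖ · ♗ ♕ ♔ ♗ · ♖│1
  ─────────────────
  a b c d e f g h


4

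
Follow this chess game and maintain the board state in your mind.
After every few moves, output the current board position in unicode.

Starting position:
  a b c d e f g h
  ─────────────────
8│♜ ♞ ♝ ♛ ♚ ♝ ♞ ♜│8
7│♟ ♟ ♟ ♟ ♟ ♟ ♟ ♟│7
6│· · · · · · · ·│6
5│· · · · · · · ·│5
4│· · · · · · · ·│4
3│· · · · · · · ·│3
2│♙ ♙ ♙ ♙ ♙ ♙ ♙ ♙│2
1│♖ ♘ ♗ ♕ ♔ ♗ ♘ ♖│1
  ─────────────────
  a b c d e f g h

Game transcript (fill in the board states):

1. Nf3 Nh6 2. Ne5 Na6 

  a b c d e f g h
  ─────────────────
8│♜ · ♝ ♛ ♚ ♝ · ♜│8
7│♟ ♟ ♟ ♟ ♟ ♟ ♟ ♟│7
6│♞ · · · · · · ♞│6
5│· · · · ♘ · · ·│5
4│· · · · · · · ·│4
3│· · · · · · · ·│3
2│♙ ♙ ♙ ♙ ♙ ♙ ♙ ♙│2
1│♖ ♘ ♗ ♕ ♔ ♗ · ♖│1
  ─────────────────
  a b c d e f g h

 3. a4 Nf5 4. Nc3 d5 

  a b c d e f g h
  ─────────────────
8│♜ · ♝ ♛ ♚ ♝ · ♜│8
7│♟ ♟ ♟ · ♟ ♟ ♟ ♟│7
6│♞ · · · · · · ·│6
5│· · · ♟ ♘ ♞ · ·│5
4│♙ · · · · · · ·│4
3│· · ♘ · · · · ·│3
2│· ♙ ♙ ♙ ♙ ♙ ♙ ♙│2
1│♖ · ♗ ♕ ♔ ♗ · ♖│1
  ─────────────────
  a b c d e f g h

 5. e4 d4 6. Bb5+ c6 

  a b c d e f g h
  ─────────────────
8│♜ · ♝ ♛ ♚ ♝ · ♜│8
7│♟ ♟ · · ♟ ♟ ♟ ♟│7
6│♞ · ♟ · · · · ·│6
5│· ♗ · · ♘ ♞ · ·│5
4│♙ · · ♟ ♙ · · ·│4
3│· · ♘ · · · · ·│3
2│· ♙ ♙ ♙ · ♙ ♙ ♙│2
1│♖ · ♗ ♕ ♔ · · ♖│1
  ─────────────────
  a b c d e f g h

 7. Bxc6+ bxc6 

  a b c d e f g h
  ─────────────────
8│♜ · ♝ ♛ ♚ ♝ · ♜│8
7│♟ · · · ♟ ♟ ♟ ♟│7
6│♞ · ♟ · · · · ·│6
5│· · · · ♘ ♞ · ·│5
4│♙ · · ♟ ♙ · · ·│4
3│· · ♘ · · · · ·│3
2│· ♙ ♙ ♙ · ♙ ♙ ♙│2
1│♖ · ♗ ♕ ♔ · · ♖│1
  ─────────────────
  a b c d e f g h


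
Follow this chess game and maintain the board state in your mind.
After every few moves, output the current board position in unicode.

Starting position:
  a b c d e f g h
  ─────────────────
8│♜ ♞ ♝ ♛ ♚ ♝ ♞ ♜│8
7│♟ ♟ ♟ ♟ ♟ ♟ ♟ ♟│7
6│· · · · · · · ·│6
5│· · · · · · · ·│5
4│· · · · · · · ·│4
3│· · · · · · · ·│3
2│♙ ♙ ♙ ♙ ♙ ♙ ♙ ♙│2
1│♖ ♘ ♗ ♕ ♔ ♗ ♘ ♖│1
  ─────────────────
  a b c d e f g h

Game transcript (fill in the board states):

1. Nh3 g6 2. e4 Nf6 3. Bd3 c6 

  a b c d e f g h
  ─────────────────
8│♜ ♞ ♝ ♛ ♚ ♝ · ♜│8
7│♟ ♟ · ♟ ♟ ♟ · ♟│7
6│· · ♟ · · ♞ ♟ ·│6
5│· · · · · · · ·│5
4│· · · · ♙ · · ·│4
3│· · · ♗ · · · ♘│3
2│♙ ♙ ♙ ♙ · ♙ ♙ ♙│2
1│♖ ♘ ♗ ♕ ♔ · · ♖│1
  ─────────────────
  a b c d e f g h

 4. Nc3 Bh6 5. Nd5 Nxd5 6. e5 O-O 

  a b c d e f g h
  ─────────────────
8│♜ ♞ ♝ ♛ · ♜ ♚ ·│8
7│♟ ♟ · ♟ ♟ ♟ · ♟│7
6│· · ♟ · · · ♟ ♝│6
5│· · · ♞ ♙ · · ·│5
4│· · · · · · · ·│4
3│· · · ♗ · · · ♘│3
2│♙ ♙ ♙ ♙ · ♙ ♙ ♙│2
1│♖ · ♗ ♕ ♔ · · ♖│1
  ─────────────────
  a b c d e f g h

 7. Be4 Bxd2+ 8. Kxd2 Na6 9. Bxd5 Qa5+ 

  a b c d e f g h
  ─────────────────
8│♜ · ♝ · · ♜ ♚ ·│8
7│♟ ♟ · ♟ ♟ ♟ · ♟│7
6│♞ · ♟ · · · ♟ ·│6
5│♛ · · ♗ ♙ · · ·│5
4│· · · · · · · ·│4
3│· · · · · · · ♘│3
2│♙ ♙ ♙ ♔ · ♙ ♙ ♙│2
1│♖ · ♗ ♕ · · · ♖│1
  ─────────────────
  a b c d e f g h

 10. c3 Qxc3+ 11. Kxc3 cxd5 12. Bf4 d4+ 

  a b c d e f g h
  ─────────────────
8│♜ · ♝ · · ♜ ♚ ·│8
7│♟ ♟ · ♟ ♟ ♟ · ♟│7
6│♞ · · · · · ♟ ·│6
5│· · · · ♙ · · ·│5
4│· · · ♟ · ♗ · ·│4
3│· · ♔ · · · · ♘│3
2│♙ ♙ · · · ♙ ♙ ♙│2
1│♖ · · ♕ · · · ♖│1
  ─────────────────
  a b c d e f g h



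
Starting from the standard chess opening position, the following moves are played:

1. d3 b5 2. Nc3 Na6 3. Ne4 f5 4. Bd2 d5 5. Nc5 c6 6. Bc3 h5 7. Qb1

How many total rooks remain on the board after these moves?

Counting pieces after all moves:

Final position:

  a b c d e f g h
  ─────────────────
8│♜ · ♝ ♛ ♚ ♝ ♞ ♜│8
7│♟ · · · ♟ · ♟ ·│7
6│♞ · ♟ · · · · ·│6
5│· ♟ ♘ ♟ · ♟ · ♟│5
4│· · · · · · · ·│4
3│· · ♗ ♙ · · · ·│3
2│♙ ♙ ♙ · ♙ ♙ ♙ ♙│2
1│♖ ♕ · · ♔ ♗ ♘ ♖│1
  ─────────────────
  a b c d e f g h


4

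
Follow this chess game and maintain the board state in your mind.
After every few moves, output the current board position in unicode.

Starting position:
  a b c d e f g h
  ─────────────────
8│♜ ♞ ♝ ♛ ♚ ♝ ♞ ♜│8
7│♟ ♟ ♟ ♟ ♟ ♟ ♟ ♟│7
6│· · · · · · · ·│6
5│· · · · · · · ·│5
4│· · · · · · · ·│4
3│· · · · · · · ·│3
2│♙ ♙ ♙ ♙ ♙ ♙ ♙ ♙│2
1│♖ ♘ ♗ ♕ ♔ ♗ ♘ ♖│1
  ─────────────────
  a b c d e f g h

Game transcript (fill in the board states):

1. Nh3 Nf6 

  a b c d e f g h
  ─────────────────
8│♜ ♞ ♝ ♛ ♚ ♝ · ♜│8
7│♟ ♟ ♟ ♟ ♟ ♟ ♟ ♟│7
6│· · · · · ♞ · ·│6
5│· · · · · · · ·│5
4│· · · · · · · ·│4
3│· · · · · · · ♘│3
2│♙ ♙ ♙ ♙ ♙ ♙ ♙ ♙│2
1│♖ ♘ ♗ ♕ ♔ ♗ · ♖│1
  ─────────────────
  a b c d e f g h

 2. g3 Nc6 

  a b c d e f g h
  ─────────────────
8│♜ · ♝ ♛ ♚ ♝ · ♜│8
7│♟ ♟ ♟ ♟ ♟ ♟ ♟ ♟│7
6│· · ♞ · · ♞ · ·│6
5│· · · · · · · ·│5
4│· · · · · · · ·│4
3│· · · · · · ♙ ♘│3
2│♙ ♙ ♙ ♙ ♙ ♙ · ♙│2
1│♖ ♘ ♗ ♕ ♔ ♗ · ♖│1
  ─────────────────
  a b c d e f g h

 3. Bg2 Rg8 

  a b c d e f g h
  ─────────────────
8│♜ · ♝ ♛ ♚ ♝ ♜ ·│8
7│♟ ♟ ♟ ♟ ♟ ♟ ♟ ♟│7
6│· · ♞ · · ♞ · ·│6
5│· · · · · · · ·│5
4│· · · · · · · ·│4
3│· · · · · · ♙ ♘│3
2│♙ ♙ ♙ ♙ ♙ ♙ ♗ ♙│2
1│♖ ♘ ♗ ♕ ♔ · · ♖│1
  ─────────────────
  a b c d e f g h

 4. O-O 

  a b c d e f g h
  ─────────────────
8│♜ · ♝ ♛ ♚ ♝ ♜ ·│8
7│♟ ♟ ♟ ♟ ♟ ♟ ♟ ♟│7
6│· · ♞ · · ♞ · ·│6
5│· · · · · · · ·│5
4│· · · · · · · ·│4
3│· · · · · · ♙ ♘│3
2│♙ ♙ ♙ ♙ ♙ ♙ ♗ ♙│2
1│♖ ♘ ♗ ♕ · ♖ ♔ ·│1
  ─────────────────
  a b c d e f g h


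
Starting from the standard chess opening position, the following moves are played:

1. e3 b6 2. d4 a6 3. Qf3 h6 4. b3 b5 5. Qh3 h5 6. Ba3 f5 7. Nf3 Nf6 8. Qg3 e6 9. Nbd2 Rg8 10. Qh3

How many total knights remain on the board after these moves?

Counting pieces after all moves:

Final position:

  a b c d e f g h
  ─────────────────
8│♜ ♞ ♝ ♛ ♚ ♝ ♜ ·│8
7│· · ♟ ♟ · · ♟ ·│7
6│♟ · · · ♟ ♞ · ·│6
5│· ♟ · · · ♟ · ♟│5
4│· · · ♙ · · · ·│4
3│♗ ♙ · · ♙ ♘ · ♕│3
2│♙ · ♙ ♘ · ♙ ♙ ♙│2
1│♖ · · · ♔ ♗ · ♖│1
  ─────────────────
  a b c d e f g h


4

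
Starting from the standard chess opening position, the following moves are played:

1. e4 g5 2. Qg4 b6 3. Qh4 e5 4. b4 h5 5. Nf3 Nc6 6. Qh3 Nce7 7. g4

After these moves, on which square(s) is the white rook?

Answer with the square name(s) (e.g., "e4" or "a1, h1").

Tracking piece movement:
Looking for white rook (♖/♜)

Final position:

  a b c d e f g h
  ─────────────────
8│♜ · ♝ ♛ ♚ ♝ ♞ ♜│8
7│♟ · ♟ ♟ ♞ ♟ · ·│7
6│· ♟ · · · · · ·│6
5│· · · · ♟ · ♟ ♟│5
4│· ♙ · · ♙ · ♙ ·│4
3│· · · · · ♘ · ♕│3
2│♙ · ♙ ♙ · ♙ · ♙│2
1│♖ ♘ ♗ · ♔ ♗ · ♖│1
  ─────────────────
  a b c d e f g h


a1, h1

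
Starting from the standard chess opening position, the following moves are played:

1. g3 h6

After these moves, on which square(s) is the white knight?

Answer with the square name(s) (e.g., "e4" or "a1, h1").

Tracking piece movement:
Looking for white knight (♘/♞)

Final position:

  a b c d e f g h
  ─────────────────
8│♜ ♞ ♝ ♛ ♚ ♝ ♞ ♜│8
7│♟ ♟ ♟ ♟ ♟ ♟ ♟ ·│7
6│· · · · · · · ♟│6
5│· · · · · · · ·│5
4│· · · · · · · ·│4
3│· · · · · · ♙ ·│3
2│♙ ♙ ♙ ♙ ♙ ♙ · ♙│2
1│♖ ♘ ♗ ♕ ♔ ♗ ♘ ♖│1
  ─────────────────
  a b c d e f g h


b1, g1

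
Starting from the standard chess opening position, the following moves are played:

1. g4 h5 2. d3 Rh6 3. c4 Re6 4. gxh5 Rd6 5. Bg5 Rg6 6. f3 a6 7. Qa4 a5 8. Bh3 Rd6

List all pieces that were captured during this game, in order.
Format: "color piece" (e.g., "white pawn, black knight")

Tracking captures:
  gxh5: captured black pawn

black pawn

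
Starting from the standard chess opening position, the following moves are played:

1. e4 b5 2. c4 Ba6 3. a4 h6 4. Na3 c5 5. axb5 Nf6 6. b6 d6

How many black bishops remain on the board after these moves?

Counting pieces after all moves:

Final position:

  a b c d e f g h
  ─────────────────
8│♜ ♞ · ♛ ♚ ♝ · ♜│8
7│♟ · · · ♟ ♟ ♟ ·│7
6│♝ ♙ · ♟ · ♞ · ♟│6
5│· · ♟ · · · · ·│5
4│· · ♙ · ♙ · · ·│4
3│♘ · · · · · · ·│3
2│· ♙ · ♙ · ♙ ♙ ♙│2
1│♖ · ♗ ♕ ♔ ♗ ♘ ♖│1
  ─────────────────
  a b c d e f g h


2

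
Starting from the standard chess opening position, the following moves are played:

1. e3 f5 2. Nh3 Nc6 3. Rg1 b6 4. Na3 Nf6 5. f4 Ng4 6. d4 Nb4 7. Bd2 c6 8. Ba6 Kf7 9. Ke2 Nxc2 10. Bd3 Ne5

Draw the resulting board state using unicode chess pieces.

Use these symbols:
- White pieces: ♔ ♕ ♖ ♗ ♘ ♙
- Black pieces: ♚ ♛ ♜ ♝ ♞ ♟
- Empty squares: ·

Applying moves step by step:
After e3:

♜ ♞ ♝ ♛ ♚ ♝ ♞ ♜
♟ ♟ ♟ ♟ ♟ ♟ ♟ ♟
· · · · · · · ·
· · · · · · · ·
· · · · · · · ·
· · · · ♙ · · ·
♙ ♙ ♙ ♙ · ♙ ♙ ♙
♖ ♘ ♗ ♕ ♔ ♗ ♘ ♖


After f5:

♜ ♞ ♝ ♛ ♚ ♝ ♞ ♜
♟ ♟ ♟ ♟ ♟ · ♟ ♟
· · · · · · · ·
· · · · · ♟ · ·
· · · · · · · ·
· · · · ♙ · · ·
♙ ♙ ♙ ♙ · ♙ ♙ ♙
♖ ♘ ♗ ♕ ♔ ♗ ♘ ♖


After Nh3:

♜ ♞ ♝ ♛ ♚ ♝ ♞ ♜
♟ ♟ ♟ ♟ ♟ · ♟ ♟
· · · · · · · ·
· · · · · ♟ · ·
· · · · · · · ·
· · · · ♙ · · ♘
♙ ♙ ♙ ♙ · ♙ ♙ ♙
♖ ♘ ♗ ♕ ♔ ♗ · ♖


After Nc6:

♜ · ♝ ♛ ♚ ♝ ♞ ♜
♟ ♟ ♟ ♟ ♟ · ♟ ♟
· · ♞ · · · · ·
· · · · · ♟ · ·
· · · · · · · ·
· · · · ♙ · · ♘
♙ ♙ ♙ ♙ · ♙ ♙ ♙
♖ ♘ ♗ ♕ ♔ ♗ · ♖


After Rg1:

♜ · ♝ ♛ ♚ ♝ ♞ ♜
♟ ♟ ♟ ♟ ♟ · ♟ ♟
· · ♞ · · · · ·
· · · · · ♟ · ·
· · · · · · · ·
· · · · ♙ · · ♘
♙ ♙ ♙ ♙ · ♙ ♙ ♙
♖ ♘ ♗ ♕ ♔ ♗ ♖ ·


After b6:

♜ · ♝ ♛ ♚ ♝ ♞ ♜
♟ · ♟ ♟ ♟ · ♟ ♟
· ♟ ♞ · · · · ·
· · · · · ♟ · ·
· · · · · · · ·
· · · · ♙ · · ♘
♙ ♙ ♙ ♙ · ♙ ♙ ♙
♖ ♘ ♗ ♕ ♔ ♗ ♖ ·


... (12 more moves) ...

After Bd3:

♜ · ♝ ♛ · ♝ · ♜
♟ · · ♟ ♟ ♚ ♟ ♟
· ♟ ♟ · · · · ·
· · · · · ♟ · ·
· · · ♙ · ♙ ♞ ·
♘ · · ♗ ♙ · · ♘
♙ ♙ ♞ ♗ ♔ · ♙ ♙
♖ · · ♕ · · ♖ ·


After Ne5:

♜ · ♝ ♛ · ♝ · ♜
♟ · · ♟ ♟ ♚ ♟ ♟
· ♟ ♟ · · · · ·
· · · · ♞ ♟ · ·
· · · ♙ · ♙ · ·
♘ · · ♗ ♙ · · ♘
♙ ♙ ♞ ♗ ♔ · ♙ ♙
♖ · · ♕ · · ♖ ·



  a b c d e f g h
  ─────────────────
8│♜ · ♝ ♛ · ♝ · ♜│8
7│♟ · · ♟ ♟ ♚ ♟ ♟│7
6│· ♟ ♟ · · · · ·│6
5│· · · · ♞ ♟ · ·│5
4│· · · ♙ · ♙ · ·│4
3│♘ · · ♗ ♙ · · ♘│3
2│♙ ♙ ♞ ♗ ♔ · ♙ ♙│2
1│♖ · · ♕ · · ♖ ·│1
  ─────────────────
  a b c d e f g h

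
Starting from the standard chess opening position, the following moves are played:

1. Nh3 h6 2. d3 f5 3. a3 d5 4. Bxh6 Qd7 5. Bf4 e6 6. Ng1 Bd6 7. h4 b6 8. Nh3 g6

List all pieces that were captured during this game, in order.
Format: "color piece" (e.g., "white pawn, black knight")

Tracking captures:
  Bxh6: captured black pawn

black pawn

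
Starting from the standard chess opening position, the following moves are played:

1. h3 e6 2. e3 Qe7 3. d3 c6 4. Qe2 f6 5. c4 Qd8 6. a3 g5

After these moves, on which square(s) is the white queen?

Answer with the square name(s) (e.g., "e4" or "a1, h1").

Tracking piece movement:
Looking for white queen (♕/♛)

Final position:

  a b c d e f g h
  ─────────────────
8│♜ ♞ ♝ ♛ ♚ ♝ ♞ ♜│8
7│♟ ♟ · ♟ · · · ♟│7
6│· · ♟ · ♟ ♟ · ·│6
5│· · · · · · ♟ ·│5
4│· · ♙ · · · · ·│4
3│♙ · · ♙ ♙ · · ♙│3
2│· ♙ · · ♕ ♙ ♙ ·│2
1│♖ ♘ ♗ · ♔ ♗ ♘ ♖│1
  ─────────────────
  a b c d e f g h


e2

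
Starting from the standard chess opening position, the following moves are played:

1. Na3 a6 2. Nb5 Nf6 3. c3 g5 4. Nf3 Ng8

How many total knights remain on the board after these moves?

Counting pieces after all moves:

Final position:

  a b c d e f g h
  ─────────────────
8│♜ ♞ ♝ ♛ ♚ ♝ ♞ ♜│8
7│· ♟ ♟ ♟ ♟ ♟ · ♟│7
6│♟ · · · · · · ·│6
5│· ♘ · · · · ♟ ·│5
4│· · · · · · · ·│4
3│· · ♙ · · ♘ · ·│3
2│♙ ♙ · ♙ ♙ ♙ ♙ ♙│2
1│♖ · ♗ ♕ ♔ ♗ · ♖│1
  ─────────────────
  a b c d e f g h


4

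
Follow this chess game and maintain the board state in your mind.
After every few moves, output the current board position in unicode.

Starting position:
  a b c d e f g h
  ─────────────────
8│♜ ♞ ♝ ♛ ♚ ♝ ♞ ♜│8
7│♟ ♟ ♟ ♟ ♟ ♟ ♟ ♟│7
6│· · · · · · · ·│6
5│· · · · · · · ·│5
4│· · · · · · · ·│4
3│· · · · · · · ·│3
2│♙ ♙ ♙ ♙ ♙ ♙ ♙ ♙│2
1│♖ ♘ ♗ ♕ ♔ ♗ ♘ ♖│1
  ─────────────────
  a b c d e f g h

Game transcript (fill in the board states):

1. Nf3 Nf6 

  a b c d e f g h
  ─────────────────
8│♜ ♞ ♝ ♛ ♚ ♝ · ♜│8
7│♟ ♟ ♟ ♟ ♟ ♟ ♟ ♟│7
6│· · · · · ♞ · ·│6
5│· · · · · · · ·│5
4│· · · · · · · ·│4
3│· · · · · ♘ · ·│3
2│♙ ♙ ♙ ♙ ♙ ♙ ♙ ♙│2
1│♖ ♘ ♗ ♕ ♔ ♗ · ♖│1
  ─────────────────
  a b c d e f g h

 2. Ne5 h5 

  a b c d e f g h
  ─────────────────
8│♜ ♞ ♝ ♛ ♚ ♝ · ♜│8
7│♟ ♟ ♟ ♟ ♟ ♟ ♟ ·│7
6│· · · · · ♞ · ·│6
5│· · · · ♘ · · ♟│5
4│· · · · · · · ·│4
3│· · · · · · · ·│3
2│♙ ♙ ♙ ♙ ♙ ♙ ♙ ♙│2
1│♖ ♘ ♗ ♕ ♔ ♗ · ♖│1
  ─────────────────
  a b c d e f g h

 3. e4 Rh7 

  a b c d e f g h
  ─────────────────
8│♜ ♞ ♝ ♛ ♚ ♝ · ·│8
7│♟ ♟ ♟ ♟ ♟ ♟ ♟ ♜│7
6│· · · · · ♞ · ·│6
5│· · · · ♘ · · ♟│5
4│· · · · ♙ · · ·│4
3│· · · · · · · ·│3
2│♙ ♙ ♙ ♙ · ♙ ♙ ♙│2
1│♖ ♘ ♗ ♕ ♔ ♗ · ♖│1
  ─────────────────
  a b c d e f g h

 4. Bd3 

  a b c d e f g h
  ─────────────────
8│♜ ♞ ♝ ♛ ♚ ♝ · ·│8
7│♟ ♟ ♟ ♟ ♟ ♟ ♟ ♜│7
6│· · · · · ♞ · ·│6
5│· · · · ♘ · · ♟│5
4│· · · · ♙ · · ·│4
3│· · · ♗ · · · ·│3
2│♙ ♙ ♙ ♙ · ♙ ♙ ♙│2
1│♖ ♘ ♗ ♕ ♔ · · ♖│1
  ─────────────────
  a b c d e f g h


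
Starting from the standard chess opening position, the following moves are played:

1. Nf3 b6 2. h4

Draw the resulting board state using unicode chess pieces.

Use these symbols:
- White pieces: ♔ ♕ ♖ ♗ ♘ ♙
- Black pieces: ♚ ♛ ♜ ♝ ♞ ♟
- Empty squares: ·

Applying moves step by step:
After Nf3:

♜ ♞ ♝ ♛ ♚ ♝ ♞ ♜
♟ ♟ ♟ ♟ ♟ ♟ ♟ ♟
· · · · · · · ·
· · · · · · · ·
· · · · · · · ·
· · · · · ♘ · ·
♙ ♙ ♙ ♙ ♙ ♙ ♙ ♙
♖ ♘ ♗ ♕ ♔ ♗ · ♖


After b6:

♜ ♞ ♝ ♛ ♚ ♝ ♞ ♜
♟ · ♟ ♟ ♟ ♟ ♟ ♟
· ♟ · · · · · ·
· · · · · · · ·
· · · · · · · ·
· · · · · ♘ · ·
♙ ♙ ♙ ♙ ♙ ♙ ♙ ♙
♖ ♘ ♗ ♕ ♔ ♗ · ♖


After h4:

♜ ♞ ♝ ♛ ♚ ♝ ♞ ♜
♟ · ♟ ♟ ♟ ♟ ♟ ♟
· ♟ · · · · · ·
· · · · · · · ·
· · · · · · · ♙
· · · · · ♘ · ·
♙ ♙ ♙ ♙ ♙ ♙ ♙ ·
♖ ♘ ♗ ♕ ♔ ♗ · ♖



  a b c d e f g h
  ─────────────────
8│♜ ♞ ♝ ♛ ♚ ♝ ♞ ♜│8
7│♟ · ♟ ♟ ♟ ♟ ♟ ♟│7
6│· ♟ · · · · · ·│6
5│· · · · · · · ·│5
4│· · · · · · · ♙│4
3│· · · · · ♘ · ·│3
2│♙ ♙ ♙ ♙ ♙ ♙ ♙ ·│2
1│♖ ♘ ♗ ♕ ♔ ♗ · ♖│1
  ─────────────────
  a b c d e f g h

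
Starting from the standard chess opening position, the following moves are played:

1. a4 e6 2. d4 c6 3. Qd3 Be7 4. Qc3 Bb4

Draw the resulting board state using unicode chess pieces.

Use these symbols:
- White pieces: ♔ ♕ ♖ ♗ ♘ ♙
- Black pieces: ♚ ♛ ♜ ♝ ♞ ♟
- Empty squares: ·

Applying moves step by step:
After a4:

♜ ♞ ♝ ♛ ♚ ♝ ♞ ♜
♟ ♟ ♟ ♟ ♟ ♟ ♟ ♟
· · · · · · · ·
· · · · · · · ·
♙ · · · · · · ·
· · · · · · · ·
· ♙ ♙ ♙ ♙ ♙ ♙ ♙
♖ ♘ ♗ ♕ ♔ ♗ ♘ ♖


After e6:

♜ ♞ ♝ ♛ ♚ ♝ ♞ ♜
♟ ♟ ♟ ♟ · ♟ ♟ ♟
· · · · ♟ · · ·
· · · · · · · ·
♙ · · · · · · ·
· · · · · · · ·
· ♙ ♙ ♙ ♙ ♙ ♙ ♙
♖ ♘ ♗ ♕ ♔ ♗ ♘ ♖


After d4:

♜ ♞ ♝ ♛ ♚ ♝ ♞ ♜
♟ ♟ ♟ ♟ · ♟ ♟ ♟
· · · · ♟ · · ·
· · · · · · · ·
♙ · · ♙ · · · ·
· · · · · · · ·
· ♙ ♙ · ♙ ♙ ♙ ♙
♖ ♘ ♗ ♕ ♔ ♗ ♘ ♖


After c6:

♜ ♞ ♝ ♛ ♚ ♝ ♞ ♜
♟ ♟ · ♟ · ♟ ♟ ♟
· · ♟ · ♟ · · ·
· · · · · · · ·
♙ · · ♙ · · · ·
· · · · · · · ·
· ♙ ♙ · ♙ ♙ ♙ ♙
♖ ♘ ♗ ♕ ♔ ♗ ♘ ♖


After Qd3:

♜ ♞ ♝ ♛ ♚ ♝ ♞ ♜
♟ ♟ · ♟ · ♟ ♟ ♟
· · ♟ · ♟ · · ·
· · · · · · · ·
♙ · · ♙ · · · ·
· · · ♕ · · · ·
· ♙ ♙ · ♙ ♙ ♙ ♙
♖ ♘ ♗ · ♔ ♗ ♘ ♖


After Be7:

♜ ♞ ♝ ♛ ♚ · ♞ ♜
♟ ♟ · ♟ ♝ ♟ ♟ ♟
· · ♟ · ♟ · · ·
· · · · · · · ·
♙ · · ♙ · · · ·
· · · ♕ · · · ·
· ♙ ♙ · ♙ ♙ ♙ ♙
♖ ♘ ♗ · ♔ ♗ ♘ ♖


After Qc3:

♜ ♞ ♝ ♛ ♚ · ♞ ♜
♟ ♟ · ♟ ♝ ♟ ♟ ♟
· · ♟ · ♟ · · ·
· · · · · · · ·
♙ · · ♙ · · · ·
· · ♕ · · · · ·
· ♙ ♙ · ♙ ♙ ♙ ♙
♖ ♘ ♗ · ♔ ♗ ♘ ♖


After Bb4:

♜ ♞ ♝ ♛ ♚ · ♞ ♜
♟ ♟ · ♟ · ♟ ♟ ♟
· · ♟ · ♟ · · ·
· · · · · · · ·
♙ ♝ · ♙ · · · ·
· · ♕ · · · · ·
· ♙ ♙ · ♙ ♙ ♙ ♙
♖ ♘ ♗ · ♔ ♗ ♘ ♖



  a b c d e f g h
  ─────────────────
8│♜ ♞ ♝ ♛ ♚ · ♞ ♜│8
7│♟ ♟ · ♟ · ♟ ♟ ♟│7
6│· · ♟ · ♟ · · ·│6
5│· · · · · · · ·│5
4│♙ ♝ · ♙ · · · ·│4
3│· · ♕ · · · · ·│3
2│· ♙ ♙ · ♙ ♙ ♙ ♙│2
1│♖ ♘ ♗ · ♔ ♗ ♘ ♖│1
  ─────────────────
  a b c d e f g h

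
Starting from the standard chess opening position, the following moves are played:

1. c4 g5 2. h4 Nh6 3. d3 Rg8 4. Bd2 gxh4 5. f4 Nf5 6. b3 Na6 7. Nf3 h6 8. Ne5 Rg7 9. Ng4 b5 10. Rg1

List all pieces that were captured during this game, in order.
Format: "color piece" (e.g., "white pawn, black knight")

Tracking captures:
  gxh4: captured white pawn

white pawn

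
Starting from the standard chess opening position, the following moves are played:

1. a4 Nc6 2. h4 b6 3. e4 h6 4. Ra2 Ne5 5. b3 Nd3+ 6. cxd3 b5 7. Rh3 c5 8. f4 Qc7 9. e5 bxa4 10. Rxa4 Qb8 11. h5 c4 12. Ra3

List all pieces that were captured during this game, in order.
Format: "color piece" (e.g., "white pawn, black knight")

Tracking captures:
  cxd3: captured black knight
  bxa4: captured white pawn
  Rxa4: captured black pawn

black knight, white pawn, black pawn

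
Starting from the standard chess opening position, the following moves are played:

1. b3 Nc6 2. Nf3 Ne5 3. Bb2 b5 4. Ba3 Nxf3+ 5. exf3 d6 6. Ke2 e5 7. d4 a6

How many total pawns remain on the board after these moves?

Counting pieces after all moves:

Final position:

  a b c d e f g h
  ─────────────────
8│♜ · ♝ ♛ ♚ ♝ ♞ ♜│8
7│· · ♟ · · ♟ ♟ ♟│7
6│♟ · · ♟ · · · ·│6
5│· ♟ · · ♟ · · ·│5
4│· · · ♙ · · · ·│4
3│♗ ♙ · · · ♙ · ·│3
2│♙ · ♙ · ♔ ♙ ♙ ♙│2
1│♖ ♘ · ♕ · ♗ · ♖│1
  ─────────────────
  a b c d e f g h


16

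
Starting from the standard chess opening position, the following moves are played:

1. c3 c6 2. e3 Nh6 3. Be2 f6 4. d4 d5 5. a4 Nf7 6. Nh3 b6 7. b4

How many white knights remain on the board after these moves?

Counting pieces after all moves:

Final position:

  a b c d e f g h
  ─────────────────
8│♜ ♞ ♝ ♛ ♚ ♝ · ♜│8
7│♟ · · · ♟ ♞ ♟ ♟│7
6│· ♟ ♟ · · ♟ · ·│6
5│· · · ♟ · · · ·│5
4│♙ ♙ · ♙ · · · ·│4
3│· · ♙ · ♙ · · ♘│3
2│· · · · ♗ ♙ ♙ ♙│2
1│♖ ♘ ♗ ♕ ♔ · · ♖│1
  ─────────────────
  a b c d e f g h


2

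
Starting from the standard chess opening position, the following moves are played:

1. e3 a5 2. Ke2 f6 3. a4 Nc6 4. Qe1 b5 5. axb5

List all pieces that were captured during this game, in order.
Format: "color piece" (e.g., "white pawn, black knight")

Tracking captures:
  axb5: captured black pawn

black pawn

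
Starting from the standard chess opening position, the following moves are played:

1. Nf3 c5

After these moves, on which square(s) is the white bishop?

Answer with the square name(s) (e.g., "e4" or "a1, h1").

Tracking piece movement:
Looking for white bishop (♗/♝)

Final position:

  a b c d e f g h
  ─────────────────
8│♜ ♞ ♝ ♛ ♚ ♝ ♞ ♜│8
7│♟ ♟ · ♟ ♟ ♟ ♟ ♟│7
6│· · · · · · · ·│6
5│· · ♟ · · · · ·│5
4│· · · · · · · ·│4
3│· · · · · ♘ · ·│3
2│♙ ♙ ♙ ♙ ♙ ♙ ♙ ♙│2
1│♖ ♘ ♗ ♕ ♔ ♗ · ♖│1
  ─────────────────
  a b c d e f g h


c1, f1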